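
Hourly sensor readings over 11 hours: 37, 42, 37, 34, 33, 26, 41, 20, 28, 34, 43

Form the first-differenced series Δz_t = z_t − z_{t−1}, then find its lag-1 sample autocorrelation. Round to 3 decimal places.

First differences Δz: 5, -5, -3, -1, -7, 15, -21, 8, 6, 9
Mean of differences = 0.6000
Numerator Σ(Δz_t−Δz̄)(Δz_{t+1}−Δz̄) = -481.5600
Denominator Σ(Δz_t−Δz̄)² = 952.4000
r_1(Δz) = -481.5600 / 952.4000 = -0.506

-0.506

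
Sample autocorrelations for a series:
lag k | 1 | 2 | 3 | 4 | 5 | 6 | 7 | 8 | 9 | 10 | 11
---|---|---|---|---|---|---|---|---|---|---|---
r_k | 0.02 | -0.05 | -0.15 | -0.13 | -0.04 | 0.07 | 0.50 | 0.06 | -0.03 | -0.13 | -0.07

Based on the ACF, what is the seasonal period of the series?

The largest autocorrelation is r_7 = 0.50; the remaining lags stay at or below 0.07.
The dominant spike at lag 7 indicates a seasonal period of 7.

7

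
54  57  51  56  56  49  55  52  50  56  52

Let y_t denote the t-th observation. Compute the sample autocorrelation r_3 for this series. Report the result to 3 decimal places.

0.561

Mean ȳ = (54 + 57 + 51 + 56 + 56 + 49 + 55 + 52 + 50 + 56 + 52)/11 = 53.4545
Numerator Σ_{t=1}^{8}(y_t−ȳ)(y_{t+3}−ȳ) = 43.0165
Denominator Σ(y_t−ȳ)² = 76.7273
r_3 = 43.0165 / 76.7273 = 0.561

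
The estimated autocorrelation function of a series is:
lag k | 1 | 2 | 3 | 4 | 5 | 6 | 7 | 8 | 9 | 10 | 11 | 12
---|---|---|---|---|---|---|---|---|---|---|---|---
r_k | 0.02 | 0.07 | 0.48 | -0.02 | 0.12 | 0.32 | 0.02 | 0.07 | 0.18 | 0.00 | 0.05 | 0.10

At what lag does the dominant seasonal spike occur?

3

The largest autocorrelation is r_3 = 0.48, with weaker echoes at lags 6 (0.32) and 9 (0.18); the remaining lags stay at or below 0.12.
The dominant spike at lag 3 indicates a seasonal period of 3.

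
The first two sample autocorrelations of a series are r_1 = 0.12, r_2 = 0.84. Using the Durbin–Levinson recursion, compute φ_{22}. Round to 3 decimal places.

0.838

φ_{22} = (r_2 − r_1²) / (1 − r_1²)
r_1² = (0.12)² = 0.0144
Numerator = 0.84 − 0.0144 = 0.8256; denominator = 1 − 0.0144 = 0.9856
φ_{22} = 0.8256 / 0.9856 = 0.838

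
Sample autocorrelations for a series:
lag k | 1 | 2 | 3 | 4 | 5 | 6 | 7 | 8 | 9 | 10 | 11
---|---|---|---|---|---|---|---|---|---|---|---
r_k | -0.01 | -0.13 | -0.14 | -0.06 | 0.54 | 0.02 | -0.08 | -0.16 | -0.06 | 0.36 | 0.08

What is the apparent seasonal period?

5

The largest autocorrelation is r_5 = 0.54, with a weaker echo at lag 10 (0.36); the remaining lags stay at or below 0.08.
The dominant spike at lag 5 indicates a seasonal period of 5.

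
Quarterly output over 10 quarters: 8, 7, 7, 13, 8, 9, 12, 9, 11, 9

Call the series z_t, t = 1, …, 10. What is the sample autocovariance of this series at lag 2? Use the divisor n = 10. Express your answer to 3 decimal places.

-0.238

Mean z̄ = (8 + 7 + 7 + 13 + 8 + 9 + 12 + 9 + 11 + 9)/10 = 9.3000
Σ_{t=1}^{8}(z_t−z̄)(z_{t+2}−z̄) = -2.3800
γ_2 = -2.3800 / 10 = -0.238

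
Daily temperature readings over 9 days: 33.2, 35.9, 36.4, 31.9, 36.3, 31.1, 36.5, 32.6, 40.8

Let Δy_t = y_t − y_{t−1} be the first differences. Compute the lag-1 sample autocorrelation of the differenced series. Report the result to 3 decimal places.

First differences Δy: 2.7, 0.5, -4.5, 4.4, -5.2, 5.4, -3.9, 8.2
Mean of differences = 0.9500
Numerator Σ(Δy_t−Δȳ)(Δy_{t+1}−Δȳ) = -122.4675
Denominator Σ(Δy_t−Δȳ)² = 178.5800
r_1(Δy) = -122.4675 / 178.5800 = -0.686

-0.686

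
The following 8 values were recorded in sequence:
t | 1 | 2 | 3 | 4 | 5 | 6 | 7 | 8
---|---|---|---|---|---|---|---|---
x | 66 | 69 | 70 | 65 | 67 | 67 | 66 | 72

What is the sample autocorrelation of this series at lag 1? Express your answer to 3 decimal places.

Mean x̄ = (66 + 69 + 70 + 65 + 67 + 67 + 66 + 72)/8 = 67.7500
Numerator Σ_{t=1}^{7}(x_t−x̄)(x_{t+1}−x̄) = -9.0625
Denominator Σ(x_t−x̄)² = 39.5000
r_1 = -9.0625 / 39.5000 = -0.229

-0.229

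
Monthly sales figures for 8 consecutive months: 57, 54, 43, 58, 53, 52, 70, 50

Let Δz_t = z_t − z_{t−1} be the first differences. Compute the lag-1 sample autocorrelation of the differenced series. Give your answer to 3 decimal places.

First differences Δz: -3, -11, 15, -5, -1, 18, -20
Mean of differences = -1.0000
Numerator Σ(Δz_t−Δz̄)(Δz_{t+1}−Δz̄) = -565.0000
Denominator Σ(Δz_t−Δz̄)² = 1098.0000
r_1(Δz) = -565.0000 / 1098.0000 = -0.515

-0.515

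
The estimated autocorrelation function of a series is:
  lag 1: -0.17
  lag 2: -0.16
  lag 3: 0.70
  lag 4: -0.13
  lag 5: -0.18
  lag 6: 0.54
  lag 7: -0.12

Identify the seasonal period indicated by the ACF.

The largest autocorrelation is r_3 = 0.70, with a weaker echo at lag 6 (0.54); the remaining lags stay at or below -0.12.
The dominant spike at lag 3 indicates a seasonal period of 3.

3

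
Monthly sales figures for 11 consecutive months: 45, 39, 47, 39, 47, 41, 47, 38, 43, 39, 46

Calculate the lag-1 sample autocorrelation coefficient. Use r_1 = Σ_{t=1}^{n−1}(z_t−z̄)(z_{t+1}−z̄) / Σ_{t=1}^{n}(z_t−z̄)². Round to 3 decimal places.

Mean z̄ = (45 + 39 + 47 + 39 + 47 + 41 + 47 + 38 + 43 + 39 + 46)/11 = 42.8182
Numerator Σ_{t=1}^{10}(z_t−z̄)(z_{t+1}−z̄) = -105.3058
Denominator Σ(z_t−z̄)² = 137.6364
r_1 = -105.3058 / 137.6364 = -0.765

-0.765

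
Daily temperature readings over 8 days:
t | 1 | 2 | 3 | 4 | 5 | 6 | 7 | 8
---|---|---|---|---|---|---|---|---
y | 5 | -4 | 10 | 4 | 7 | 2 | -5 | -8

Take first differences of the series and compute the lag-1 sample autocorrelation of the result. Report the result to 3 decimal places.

-0.505

First differences Δy: -9, 14, -6, 3, -5, -7, -3
Mean of differences = -1.8571
Numerator Σ(Δy_t−Δȳ)(Δy_{t+1}−Δȳ) = -192.3061
Denominator Σ(Δy_t−Δȳ)² = 380.8571
r_1(Δy) = -192.3061 / 380.8571 = -0.505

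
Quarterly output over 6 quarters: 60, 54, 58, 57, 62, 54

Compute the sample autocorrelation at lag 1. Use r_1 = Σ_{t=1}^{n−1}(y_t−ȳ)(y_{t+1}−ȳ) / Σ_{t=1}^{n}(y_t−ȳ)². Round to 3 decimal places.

-0.558

Mean ȳ = (60 + 54 + 58 + 57 + 62 + 54)/6 = 57.5000
Σ(y_t−ȳ)(y_{t+1}−ȳ) = (-8.7500) + (-1.7500) + (-0.2500) + (-2.2500) + (-15.7500) = -28.7500
Denominator Σ(y_t−ȳ)² = 51.5000
r_1 = -28.7500 / 51.5000 = -0.558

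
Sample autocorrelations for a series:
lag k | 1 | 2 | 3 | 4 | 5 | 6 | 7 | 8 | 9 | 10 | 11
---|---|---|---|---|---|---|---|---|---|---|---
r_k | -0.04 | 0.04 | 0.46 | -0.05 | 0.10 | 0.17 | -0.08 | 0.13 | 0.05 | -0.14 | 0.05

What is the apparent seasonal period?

The largest autocorrelation is r_3 = 0.46, with a weaker echo at lag 6 (0.17); the remaining lags stay at or below 0.13.
The dominant spike at lag 3 indicates a seasonal period of 3.

3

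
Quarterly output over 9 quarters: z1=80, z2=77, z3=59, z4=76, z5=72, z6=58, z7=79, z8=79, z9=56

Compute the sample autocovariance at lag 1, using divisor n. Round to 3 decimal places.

Mean z̄ = (80 + 77 + 59 + 76 + 72 + 58 + 79 + 79 + 56)/9 = 70.6667
Σ_{t=1}^{8}(z_t−z̄)(z_{t+1}−z̄) = -245.1111
γ_1 = -245.1111 / 9 = -27.235

-27.235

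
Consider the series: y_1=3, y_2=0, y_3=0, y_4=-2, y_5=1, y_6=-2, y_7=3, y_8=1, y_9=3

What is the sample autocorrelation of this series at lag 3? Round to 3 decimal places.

Mean ȳ = (3 + 0 + 0 − 2 + 1 − 2 + 3 + 1 + 3)/9 = 0.7778
Σ(y_t−ȳ)(y_{t+3}−ȳ) = (-6.1728) + (-0.1728) + (2.1605) + (-6.1728) + (0.0494) + (-6.1728) = -16.4815
Denominator Σ(y_t−ȳ)² = 31.5556
r_3 = -16.4815 / 31.5556 = -0.522

-0.522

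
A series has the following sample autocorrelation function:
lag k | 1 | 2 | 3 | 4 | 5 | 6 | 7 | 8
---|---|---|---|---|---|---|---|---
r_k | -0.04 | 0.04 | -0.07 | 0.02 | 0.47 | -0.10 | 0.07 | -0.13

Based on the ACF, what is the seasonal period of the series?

5

The largest autocorrelation is r_5 = 0.47; the remaining lags stay at or below 0.07.
The dominant spike at lag 5 indicates a seasonal period of 5.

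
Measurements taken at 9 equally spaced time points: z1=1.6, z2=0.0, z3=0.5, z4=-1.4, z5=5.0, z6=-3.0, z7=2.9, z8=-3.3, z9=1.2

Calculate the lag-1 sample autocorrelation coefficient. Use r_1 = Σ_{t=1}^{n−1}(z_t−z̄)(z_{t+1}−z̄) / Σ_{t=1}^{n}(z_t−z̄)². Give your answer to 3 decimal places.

Mean z̄ = (1.6 + 0.0 + 0.5 − 1.4 + 5.0 − 3.0 + 2.9 − 3.3 + 1.2)/9 = 0.3889
Numerator Σ_{t=1}^{8}(z_t−z̄)(z_{t+1}−z̄) = -45.3535
Denominator Σ(z_t−z̄)² = 58.1489
r_1 = -45.3535 / 58.1489 = -0.780

-0.780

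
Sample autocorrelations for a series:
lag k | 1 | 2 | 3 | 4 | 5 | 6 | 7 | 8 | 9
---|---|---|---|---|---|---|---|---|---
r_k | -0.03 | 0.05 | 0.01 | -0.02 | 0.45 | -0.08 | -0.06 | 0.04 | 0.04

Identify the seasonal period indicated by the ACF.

5

The largest autocorrelation is r_5 = 0.45; the remaining lags stay at or below 0.05.
The dominant spike at lag 5 indicates a seasonal period of 5.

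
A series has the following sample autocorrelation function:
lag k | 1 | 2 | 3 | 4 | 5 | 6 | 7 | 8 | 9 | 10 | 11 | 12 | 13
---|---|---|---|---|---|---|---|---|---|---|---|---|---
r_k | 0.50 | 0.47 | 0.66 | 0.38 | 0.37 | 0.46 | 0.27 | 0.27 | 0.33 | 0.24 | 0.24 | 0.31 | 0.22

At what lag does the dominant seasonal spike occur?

3

The largest autocorrelation is r_3 = 0.66; the remaining lags stay at or below 0.50. The elevated value at lag 1 (0.50), dropping to 0.47 at lag 2, reflects decaying short-term dependence rather than seasonality.
The dominant spike at lag 3 indicates a seasonal period of 3.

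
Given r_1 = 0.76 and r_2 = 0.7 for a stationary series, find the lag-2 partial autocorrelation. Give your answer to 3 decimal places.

φ_{22} = (r_2 − r_1²) / (1 − r_1²)
r_1² = (0.76)² = 0.5776
Numerator = 0.7 − 0.5776 = 0.1224; denominator = 1 − 0.5776 = 0.4224
φ_{22} = 0.1224 / 0.4224 = 0.290

0.290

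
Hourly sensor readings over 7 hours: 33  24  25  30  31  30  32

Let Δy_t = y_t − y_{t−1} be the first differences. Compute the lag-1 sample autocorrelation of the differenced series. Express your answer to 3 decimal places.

-0.009

First differences Δy: -9, 1, 5, 1, -1, 2
Mean of differences = -0.1667
Numerator Σ(Δy_t−Δȳ)(Δy_{t+1}−Δȳ) = -1.0278
Denominator Σ(Δy_t−Δȳ)² = 112.8333
r_1(Δy) = -1.0278 / 112.8333 = -0.009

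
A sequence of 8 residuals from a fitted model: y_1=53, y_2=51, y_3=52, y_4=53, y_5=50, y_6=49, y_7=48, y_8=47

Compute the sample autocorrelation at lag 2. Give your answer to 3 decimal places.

0.201

Mean ȳ = (53 + 51 + 52 + 53 + 50 + 49 + 48 + 47)/8 = 50.3750
Deviations from mean: 2.6250, 0.6250, 1.6250, 2.6250, -0.3750, -1.3750, -2.3750, -3.3750
Numerator Σ_{t=1}^{6}(y_t−ȳ)(y_{t+2}−ȳ) = 7.2188
Denominator Σ(y_t−ȳ)² = 35.8750
r_2 = 7.2188 / 35.8750 = 0.201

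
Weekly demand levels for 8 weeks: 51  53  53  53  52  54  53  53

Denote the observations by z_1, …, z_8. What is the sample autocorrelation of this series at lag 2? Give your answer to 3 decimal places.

Mean z̄ = (51 + 53 + 53 + 53 + 52 + 54 + 53 + 53)/8 = 52.7500
Deviations from mean: -1.7500, 0.2500, 0.2500, 0.2500, -0.7500, 1.2500, 0.2500, 0.2500
Σ(z_t−z̄)(z_{t+2}−z̄) = (-0.4375) + (0.0625) + (-0.1875) + (0.3125) + (-0.1875) + (0.3125) = -0.1250
Denominator Σ(z_t−z̄)² = 5.5000
r_2 = -0.1250 / 5.5000 = -0.023

-0.023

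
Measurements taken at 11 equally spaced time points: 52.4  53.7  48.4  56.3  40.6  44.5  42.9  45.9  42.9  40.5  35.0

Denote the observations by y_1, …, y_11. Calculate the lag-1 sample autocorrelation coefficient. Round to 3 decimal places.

Mean ȳ = (52.4 + 53.7 + 48.4 + 56.3 + 40.6 + 44.5 + 42.9 + 45.9 + 42.9 + 40.5 + 35.0)/11 = 45.7364
Numerator Σ_{t=1}^{10}(y_t−ȳ)(y_{t+1}−ȳ) = 128.1587
Denominator Σ(y_t−ȳ)² = 413.2255
r_1 = 128.1587 / 413.2255 = 0.310

0.310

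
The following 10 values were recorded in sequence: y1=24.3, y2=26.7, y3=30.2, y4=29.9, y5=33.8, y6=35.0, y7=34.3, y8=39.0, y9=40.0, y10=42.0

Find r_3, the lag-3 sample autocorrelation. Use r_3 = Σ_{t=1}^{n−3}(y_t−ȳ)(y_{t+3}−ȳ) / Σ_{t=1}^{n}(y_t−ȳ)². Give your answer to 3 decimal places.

0.137

Mean ȳ = (24.3 + 26.7 + 30.2 + 29.9 + 33.8 + 35.0 + 34.3 + 39.0 + 40.0 + 42.0)/10 = 33.5200
Σ(y_t−ȳ)(y_{t+3}−ȳ) = (33.3764) + (-1.9096) + (-4.9136) + (-2.8236) + (1.5344) + (9.5904) + (6.6144) = 41.4688
Denominator Σ(y_t−ȳ)² = 302.4560
r_3 = 41.4688 / 302.4560 = 0.137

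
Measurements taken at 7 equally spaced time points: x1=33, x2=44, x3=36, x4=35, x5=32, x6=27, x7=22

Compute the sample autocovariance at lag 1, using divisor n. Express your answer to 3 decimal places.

Mean x̄ = (33 + 44 + 36 + 35 + 32 + 27 + 22)/7 = 32.7143
Σ_{t=1}^{6}(x_t−x̄)(x_{t+1}−x̄) = 111.4898
γ_1 = 111.4898 / 7 = 15.927

15.927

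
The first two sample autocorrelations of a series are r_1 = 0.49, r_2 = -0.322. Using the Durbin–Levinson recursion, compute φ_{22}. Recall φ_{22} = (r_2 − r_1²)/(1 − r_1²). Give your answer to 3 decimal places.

-0.740

φ_{22} = (r_2 − r_1²) / (1 − r_1²)
r_1² = (0.49)² = 0.2401
Numerator = -0.322 − 0.2401 = -0.5621; denominator = 1 − 0.2401 = 0.7599
φ_{22} = -0.5621 / 0.7599 = -0.740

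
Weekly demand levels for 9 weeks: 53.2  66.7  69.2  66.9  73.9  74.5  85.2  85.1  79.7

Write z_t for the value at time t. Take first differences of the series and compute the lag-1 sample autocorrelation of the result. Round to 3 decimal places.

First differences Δz: 13.5, 2.5, -2.3, 7.0, 0.6, 10.7, -0.1, -5.4
Mean of differences = 3.3125
Numerator Σ(Δz_t−Δz̄)(Δz_{t+1}−Δz̄) = -49.9327
Denominator Σ(Δz_t−Δz̄)² = 299.0288
r_1(Δz) = -49.9327 / 299.0288 = -0.167

-0.167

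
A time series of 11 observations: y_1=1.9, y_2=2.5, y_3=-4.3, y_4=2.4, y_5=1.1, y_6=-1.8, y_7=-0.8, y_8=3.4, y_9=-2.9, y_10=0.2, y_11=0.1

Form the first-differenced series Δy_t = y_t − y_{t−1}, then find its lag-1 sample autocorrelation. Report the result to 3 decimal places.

-0.591

First differences Δy: 0.6, -6.8, 6.7, -1.3, -2.9, 1.0, 4.2, -6.3, 3.1, -0.1
Mean of differences = -0.1800
Numerator Σ(Δy_t−Δȳ)(Δy_{t+1}−Δȳ) = -100.0264
Denominator Σ(Δy_t−Δȳ)² = 169.2160
r_1(Δy) = -100.0264 / 169.2160 = -0.591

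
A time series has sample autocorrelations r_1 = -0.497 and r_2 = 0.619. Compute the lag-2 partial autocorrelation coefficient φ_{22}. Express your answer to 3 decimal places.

0.494

φ_{22} = (r_2 − r_1²) / (1 − r_1²)
r_1² = (-0.497)² = 0.247009
Numerator = 0.619 − 0.2470 = 0.3720; denominator = 1 − 0.2470 = 0.7530
φ_{22} = 0.3720 / 0.7530 = 0.494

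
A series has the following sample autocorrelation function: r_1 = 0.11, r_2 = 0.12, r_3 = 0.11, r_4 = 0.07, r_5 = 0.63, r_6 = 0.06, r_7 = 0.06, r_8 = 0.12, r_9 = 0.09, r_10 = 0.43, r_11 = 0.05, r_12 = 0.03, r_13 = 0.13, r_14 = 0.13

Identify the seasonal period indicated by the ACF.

5

The largest autocorrelation is r_5 = 0.63, with a weaker echo at lag 10 (0.43); the remaining lags stay at or below 0.13.
The dominant spike at lag 5 indicates a seasonal period of 5.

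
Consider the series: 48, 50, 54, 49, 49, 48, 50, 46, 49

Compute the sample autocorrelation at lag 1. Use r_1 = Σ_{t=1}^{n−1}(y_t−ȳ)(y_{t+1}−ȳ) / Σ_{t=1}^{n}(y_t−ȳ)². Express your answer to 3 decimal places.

Mean ȳ = (48 + 50 + 54 + 49 + 49 + 48 + 50 + 46 + 49)/9 = 49.2222
Numerator Σ_{t=1}^{8}(y_t−ȳ)(y_{t+1}−ȳ) = -0.7160
Denominator Σ(y_t−ȳ)² = 37.5556
r_1 = -0.7160 / 37.5556 = -0.019

-0.019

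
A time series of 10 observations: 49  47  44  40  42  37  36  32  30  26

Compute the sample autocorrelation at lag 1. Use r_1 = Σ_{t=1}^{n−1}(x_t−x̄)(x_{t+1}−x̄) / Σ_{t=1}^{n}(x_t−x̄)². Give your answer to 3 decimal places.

0.644

Mean x̄ = (49 + 47 + 44 + 40 + 42 + 37 + 36 + 32 + 30 + 26)/10 = 38.3000
Numerator Σ_{t=1}^{9}(x_t−x̄)(x_{t+1}−x̄) = 325.7100
Denominator Σ(x_t−x̄)² = 506.1000
r_1 = 325.7100 / 506.1000 = 0.644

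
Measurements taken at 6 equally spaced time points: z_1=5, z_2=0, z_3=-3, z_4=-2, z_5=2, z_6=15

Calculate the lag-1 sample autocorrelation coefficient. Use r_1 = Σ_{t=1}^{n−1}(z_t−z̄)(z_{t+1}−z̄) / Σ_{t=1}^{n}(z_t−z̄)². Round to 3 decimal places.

0.148

Mean z̄ = (5 + 0 − 3 − 2 + 2 + 15)/6 = 2.8333
Numerator Σ_{t=1}^{5}(z_t−z̄)(z_{t+1}−z̄) = 32.4722
Denominator Σ(z_t−z̄)² = 218.8333
r_1 = 32.4722 / 218.8333 = 0.148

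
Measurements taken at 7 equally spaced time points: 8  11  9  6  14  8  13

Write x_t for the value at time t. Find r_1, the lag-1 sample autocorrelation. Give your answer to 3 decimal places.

Mean x̄ = (8 + 11 + 9 + 6 + 14 + 8 + 13)/7 = 9.8571
Numerator Σ_{t=1}^{6}(x_t−x̄)(x_{t+1}−x̄) = -29.3061
Denominator Σ(x_t−x̄)² = 50.8571
r_1 = -29.3061 / 50.8571 = -0.576

-0.576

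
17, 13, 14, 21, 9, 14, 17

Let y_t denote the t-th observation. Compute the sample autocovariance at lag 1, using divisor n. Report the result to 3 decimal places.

-5.714

Mean ȳ = (17 + 13 + 14 + 21 + 9 + 14 + 17)/7 = 15.0000
Deviations: 2.0000, -2.0000, -1.0000, 6.0000, -6.0000, -1.0000, 2.0000
Σ_{t=1}^{6}(y_t−ȳ)(y_{t+1}−ȳ) = -40.0000
γ_1 = -40.0000 / 7 = -5.714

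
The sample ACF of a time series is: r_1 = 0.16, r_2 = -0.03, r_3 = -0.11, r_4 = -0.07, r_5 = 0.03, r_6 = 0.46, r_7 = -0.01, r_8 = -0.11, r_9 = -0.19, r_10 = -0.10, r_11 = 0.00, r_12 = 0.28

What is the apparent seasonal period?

The largest autocorrelation is r_6 = 0.46, with a weaker echo at lag 12 (0.28); the remaining lags stay at or below 0.16.
The dominant spike at lag 6 indicates a seasonal period of 6.

6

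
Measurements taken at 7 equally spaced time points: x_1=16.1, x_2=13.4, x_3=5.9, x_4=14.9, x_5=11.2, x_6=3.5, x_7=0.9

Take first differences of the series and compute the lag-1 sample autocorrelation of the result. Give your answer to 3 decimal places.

First differences Δx: -2.7, -7.5, 9.0, -3.7, -7.7, -2.6
Mean of differences = -2.5333
Numerator Σ(Δx_t−Δx̄)(Δx_{t+1}−Δx̄) = -63.5378
Denominator Σ(Δx_t−Δx̄)² = 185.7733
r_1(Δx) = -63.5378 / 185.7733 = -0.342

-0.342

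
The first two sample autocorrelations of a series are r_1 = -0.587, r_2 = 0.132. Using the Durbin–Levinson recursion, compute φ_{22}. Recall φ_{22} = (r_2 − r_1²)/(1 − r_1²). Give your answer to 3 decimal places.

φ_{22} = (r_2 − r_1²) / (1 − r_1²)
r_1² = (-0.587)² = 0.344569
Numerator = 0.132 − 0.3446 = -0.2126; denominator = 1 − 0.3446 = 0.6554
φ_{22} = -0.2126 / 0.6554 = -0.324

-0.324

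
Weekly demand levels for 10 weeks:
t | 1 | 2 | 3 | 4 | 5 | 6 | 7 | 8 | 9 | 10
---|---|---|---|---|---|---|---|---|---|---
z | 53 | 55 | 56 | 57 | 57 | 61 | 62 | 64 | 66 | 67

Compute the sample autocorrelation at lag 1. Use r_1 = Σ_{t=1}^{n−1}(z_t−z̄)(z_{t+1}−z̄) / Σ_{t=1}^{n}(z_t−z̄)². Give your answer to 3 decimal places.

Mean z̄ = (53 + 55 + 56 + 57 + 57 + 61 + 62 + 64 + 66 + 67)/10 = 59.8000
Numerator Σ_{t=1}^{9}(z_t−z̄)(z_{t+1}−z̄) = 148.5600
Denominator Σ(z_t−z̄)² = 213.6000
r_1 = 148.5600 / 213.6000 = 0.696

0.696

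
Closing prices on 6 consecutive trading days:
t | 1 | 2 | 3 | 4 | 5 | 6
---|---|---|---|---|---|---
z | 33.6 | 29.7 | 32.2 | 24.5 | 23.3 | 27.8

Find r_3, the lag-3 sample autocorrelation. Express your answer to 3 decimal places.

-0.345

Mean z̄ = (33.6 + 29.7 + 32.2 + 24.5 + 23.3 + 27.8)/6 = 28.5167
Numerator Σ_{t=1}^{3}(z_t−z̄)(z_{t+3}−z̄) = -29.2308
Denominator Σ(z_t−z̄)² = 84.6683
r_3 = -29.2308 / 84.6683 = -0.345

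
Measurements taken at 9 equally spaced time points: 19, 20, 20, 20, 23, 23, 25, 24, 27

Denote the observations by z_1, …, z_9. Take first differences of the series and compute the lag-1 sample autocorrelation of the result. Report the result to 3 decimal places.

First differences Δz: 1, 0, 0, 3, 0, 2, -1, 3
Mean of differences = 1.0000
Numerator Σ(Δz_t−Δz̄)(Δz_{t+1}−Δz̄) = -10.0000
Denominator Σ(Δz_t−Δz̄)² = 16.0000
r_1(Δz) = -10.0000 / 16.0000 = -0.625

-0.625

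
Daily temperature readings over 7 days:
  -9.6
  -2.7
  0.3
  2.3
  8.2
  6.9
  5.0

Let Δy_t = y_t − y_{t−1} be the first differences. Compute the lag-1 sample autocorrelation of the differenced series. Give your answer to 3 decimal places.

First differences Δy: 6.9, 3.0, 2.0, 5.9, -1.3, -1.9
Mean of differences = 2.4333
Numerator Σ(Δy_t−Δȳ)(Δy_{t+1}−Δȳ) = 4.0189
Denominator Σ(Δy_t−Δȳ)² = 65.1933
r_1(Δy) = 4.0189 / 65.1933 = 0.062

0.062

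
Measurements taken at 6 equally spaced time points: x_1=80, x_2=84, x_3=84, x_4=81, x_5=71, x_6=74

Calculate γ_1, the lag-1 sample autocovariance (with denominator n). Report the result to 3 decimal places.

10.667

Mean x̄ = (80 + 84 + 84 + 81 + 71 + 74)/6 = 79.0000
Deviations: 1.0000, 5.0000, 5.0000, 2.0000, -8.0000, -5.0000
Σ_{t=1}^{5}(x_t−x̄)(x_{t+1}−x̄) = 64.0000
γ_1 = 64.0000 / 6 = 10.667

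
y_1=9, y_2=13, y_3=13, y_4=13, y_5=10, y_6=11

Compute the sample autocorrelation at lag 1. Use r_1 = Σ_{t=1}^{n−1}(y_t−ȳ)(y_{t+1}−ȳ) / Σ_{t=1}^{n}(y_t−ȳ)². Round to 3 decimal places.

Mean ȳ = (9 + 13 + 13 + 13 + 10 + 11)/6 = 11.5000
Σ(y_t−ȳ)(y_{t+1}−ȳ) = (-3.7500) + (2.2500) + (2.2500) + (-2.2500) + (0.7500) = -0.7500
Denominator Σ(y_t−ȳ)² = 15.5000
r_1 = -0.7500 / 15.5000 = -0.048

-0.048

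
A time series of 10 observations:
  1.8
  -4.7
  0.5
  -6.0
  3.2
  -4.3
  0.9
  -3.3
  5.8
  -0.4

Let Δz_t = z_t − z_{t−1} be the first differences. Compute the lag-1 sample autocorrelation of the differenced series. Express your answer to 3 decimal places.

-0.836

First differences Δz: -6.5, 5.2, -6.5, 9.2, -7.5, 5.2, -4.2, 9.1, -6.2
Mean of differences = -0.2444
Numerator Σ(Δz_t−Δz̄)(Δz_{t+1}−Δz̄) = -349.3731
Denominator Σ(Δz_t−Δz̄)² = 417.8222
r_1(Δz) = -349.3731 / 417.8222 = -0.836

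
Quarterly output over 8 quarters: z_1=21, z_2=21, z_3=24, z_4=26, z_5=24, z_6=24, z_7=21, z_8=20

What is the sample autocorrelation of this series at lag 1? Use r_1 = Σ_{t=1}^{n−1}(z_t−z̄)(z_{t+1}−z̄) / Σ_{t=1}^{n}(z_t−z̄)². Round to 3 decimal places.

Mean z̄ = (21 + 21 + 24 + 26 + 24 + 24 + 21 + 20)/8 = 22.6250
Deviations from mean: -1.6250, -1.6250, 1.3750, 3.3750, 1.3750, 1.3750, -1.6250, -2.6250
Numerator Σ_{t=1}^{7}(z_t−z̄)(z_{t+1}−z̄) = 13.6094
Denominator Σ(z_t−z̄)² = 31.8750
r_1 = 13.6094 / 31.8750 = 0.427

0.427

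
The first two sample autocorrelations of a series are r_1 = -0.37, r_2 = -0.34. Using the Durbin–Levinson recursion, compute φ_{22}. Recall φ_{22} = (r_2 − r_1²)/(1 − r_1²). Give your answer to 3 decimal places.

φ_{22} = (r_2 − r_1²) / (1 − r_1²)
r_1² = (-0.37)² = 0.1369
Numerator = -0.34 − 0.1369 = -0.4769; denominator = 1 − 0.1369 = 0.8631
φ_{22} = -0.4769 / 0.8631 = -0.553

-0.553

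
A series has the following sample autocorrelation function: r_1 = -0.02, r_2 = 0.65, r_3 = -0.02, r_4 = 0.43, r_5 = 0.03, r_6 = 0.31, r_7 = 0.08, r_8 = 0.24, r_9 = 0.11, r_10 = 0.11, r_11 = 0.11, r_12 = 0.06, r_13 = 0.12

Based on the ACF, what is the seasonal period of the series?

2

The largest autocorrelation is r_2 = 0.65, with weaker echoes at lags 4 (0.43), 6 (0.31) and 8 (0.24); the remaining lags stay at or below 0.12.
The dominant spike at lag 2 indicates a seasonal period of 2.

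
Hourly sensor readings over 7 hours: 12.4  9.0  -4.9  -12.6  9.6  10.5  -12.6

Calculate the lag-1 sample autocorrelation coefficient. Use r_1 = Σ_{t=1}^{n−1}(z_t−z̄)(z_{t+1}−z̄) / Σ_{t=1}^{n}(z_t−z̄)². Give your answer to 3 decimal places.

Mean z̄ = (12.4 + 9.0 − 4.9 − 12.6 + 9.6 + 10.5 − 12.6)/7 = 1.6286
Deviations from mean: 10.7714, 7.3714, -6.5286, -14.2286, 7.9714, 8.8714, -14.2286
Σ(z_t−z̄)(z_{t+1}−z̄) = (79.4008) + (-48.1249) + (92.8922) + (-113.4220) + (70.7180) + (-126.2278) = -44.7637
Denominator Σ(z_t−z̄)² = 760.1343
r_1 = -44.7637 / 760.1343 = -0.059

-0.059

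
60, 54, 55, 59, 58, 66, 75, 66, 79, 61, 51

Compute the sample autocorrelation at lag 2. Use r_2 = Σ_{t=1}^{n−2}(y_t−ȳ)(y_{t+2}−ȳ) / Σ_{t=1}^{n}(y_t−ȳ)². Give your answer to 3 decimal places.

0.058

Mean ȳ = (60 + 54 + 55 + 59 + 58 + 66 + 75 + 66 + 79 + 61 + 51)/11 = 62.1818
Numerator Σ_{t=1}^{9}(y_t−ȳ)(y_{t+2}−ȳ) = 43.5702
Denominator Σ(y_t−ȳ)² = 753.6364
r_2 = 43.5702 / 753.6364 = 0.058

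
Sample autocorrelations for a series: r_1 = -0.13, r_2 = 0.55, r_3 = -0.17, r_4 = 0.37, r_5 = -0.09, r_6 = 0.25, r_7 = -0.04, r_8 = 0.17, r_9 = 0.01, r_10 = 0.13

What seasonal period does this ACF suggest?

2

The largest autocorrelation is r_2 = 0.55, with weaker echoes at lags 4 (0.37), 6 (0.25) and 8 (0.17); the remaining lags stay at or below 0.13.
The dominant spike at lag 2 indicates a seasonal period of 2.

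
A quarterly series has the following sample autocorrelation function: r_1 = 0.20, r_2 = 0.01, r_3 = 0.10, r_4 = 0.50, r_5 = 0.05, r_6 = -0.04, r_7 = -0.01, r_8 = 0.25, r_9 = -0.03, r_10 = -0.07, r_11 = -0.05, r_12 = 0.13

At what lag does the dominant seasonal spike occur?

4

The largest autocorrelation is r_4 = 0.50, with a weaker echo at lag 8 (0.25); the remaining lags stay at or below 0.20. The elevated value at lag 1 (0.20), dropping to 0.01 at lag 2, reflects decaying short-term dependence rather than seasonality.
The dominant spike at lag 4 indicates a seasonal period of 4.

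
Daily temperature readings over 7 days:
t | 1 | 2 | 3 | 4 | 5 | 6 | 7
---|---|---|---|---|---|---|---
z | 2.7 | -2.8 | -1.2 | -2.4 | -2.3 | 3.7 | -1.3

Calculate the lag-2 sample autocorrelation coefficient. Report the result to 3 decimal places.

Mean z̄ = (2.7 − 2.8 − 1.2 − 2.4 − 2.3 + 3.7 − 1.3)/7 = -0.5143
Deviations from mean: 3.2143, -2.2857, -0.6857, -1.8857, -1.7857, 4.2143, -0.7857
Σ(z_t−z̄)(z_{t+2}−z̄) = (-2.2041) + (4.3102) + (1.2245) + (-7.9469) + (1.4031) = -3.2133
Denominator Σ(z_t−z̄)² = 41.1486
r_2 = -3.2133 / 41.1486 = -0.078

-0.078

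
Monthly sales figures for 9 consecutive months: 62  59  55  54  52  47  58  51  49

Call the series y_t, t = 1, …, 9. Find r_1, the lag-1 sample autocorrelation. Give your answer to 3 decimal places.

Mean ȳ = (62 + 59 + 55 + 54 + 52 + 47 + 58 + 51 + 49)/9 = 54.1111
Numerator Σ_{t=1}^{8}(y_t−ȳ)(y_{t+1}−ȳ) = 34.2099
Denominator Σ(y_t−ȳ)² = 192.8889
r_1 = 34.2099 / 192.8889 = 0.177

0.177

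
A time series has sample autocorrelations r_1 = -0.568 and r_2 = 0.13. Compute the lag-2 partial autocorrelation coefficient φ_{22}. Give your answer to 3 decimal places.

-0.284

φ_{22} = (r_2 − r_1²) / (1 − r_1²)
r_1² = (-0.568)² = 0.322624
Numerator = 0.13 − 0.3226 = -0.1926; denominator = 1 − 0.3226 = 0.6774
φ_{22} = -0.1926 / 0.6774 = -0.284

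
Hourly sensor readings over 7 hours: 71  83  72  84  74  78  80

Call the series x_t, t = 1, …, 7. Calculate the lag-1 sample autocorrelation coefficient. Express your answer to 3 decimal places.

-0.762

Mean x̄ = (71 + 83 + 72 + 84 + 74 + 78 + 80)/7 = 77.4286
Deviations from mean: -6.4286, 5.5714, -5.4286, 6.5714, -3.4286, 0.5714, 2.5714
Σ(x_t−x̄)(x_{t+1}−x̄) = (-35.8163) + (-30.2449) + (-35.6735) + (-22.5306) + (-1.9592) + (1.4694) = -124.7551
Denominator Σ(x_t−x̄)² = 163.7143
r_1 = -124.7551 / 163.7143 = -0.762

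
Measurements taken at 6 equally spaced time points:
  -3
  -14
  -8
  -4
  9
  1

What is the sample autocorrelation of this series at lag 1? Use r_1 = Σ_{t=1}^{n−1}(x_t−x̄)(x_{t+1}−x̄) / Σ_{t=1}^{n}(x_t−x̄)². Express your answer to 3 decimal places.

Mean x̄ = (-3 − 14 − 8 − 4 + 9 + 1)/6 = -3.1667
Deviations from mean: 0.1667, -10.8333, -4.8333, -0.8333, 12.1667, 4.1667
Σ(x_t−x̄)(x_{t+1}−x̄) = (-1.8056) + (52.3611) + (4.0278) + (-10.1389) + (50.6944) = 95.1389
Denominator Σ(x_t−x̄)² = 306.8333
r_1 = 95.1389 / 306.8333 = 0.310

0.310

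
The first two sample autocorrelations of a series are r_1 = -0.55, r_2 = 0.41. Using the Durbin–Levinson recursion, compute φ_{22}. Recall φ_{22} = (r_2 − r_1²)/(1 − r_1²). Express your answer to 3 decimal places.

φ_{22} = (r_2 − r_1²) / (1 − r_1²)
r_1² = (-0.55)² = 0.3025
Numerator = 0.41 − 0.3025 = 0.1075; denominator = 1 − 0.3025 = 0.6975
φ_{22} = 0.1075 / 0.6975 = 0.154

0.154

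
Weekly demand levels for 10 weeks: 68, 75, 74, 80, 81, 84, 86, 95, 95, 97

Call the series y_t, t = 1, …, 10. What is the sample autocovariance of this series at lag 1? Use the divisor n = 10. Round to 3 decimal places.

57.075

Mean ȳ = (68 + 75 + 74 + 80 + 81 + 84 + 86 + 95 + 95 + 97)/10 = 83.5000
Σ_{t=1}^{9}(y_t−ȳ)(y_{t+1}−ȳ) = 570.7500
γ_1 = 570.7500 / 10 = 57.075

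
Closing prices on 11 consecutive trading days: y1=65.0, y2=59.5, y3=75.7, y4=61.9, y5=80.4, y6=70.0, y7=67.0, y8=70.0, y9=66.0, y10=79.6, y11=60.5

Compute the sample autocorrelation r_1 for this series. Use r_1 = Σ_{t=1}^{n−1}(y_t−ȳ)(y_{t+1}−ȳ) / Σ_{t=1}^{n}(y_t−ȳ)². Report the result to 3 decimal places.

-0.507

Mean ȳ = (65.0 + 59.5 + 75.7 + 61.9 + 80.4 + 70.0 + 67.0 + 70.0 + 66.0 + 79.6 + 60.5)/11 = 68.6909
Numerator Σ_{t=1}^{10}(y_t−ȳ)(y_{t+1}−ȳ) = -268.9428
Denominator Σ(y_t−ȳ)² = 530.0691
r_1 = -268.9428 / 530.0691 = -0.507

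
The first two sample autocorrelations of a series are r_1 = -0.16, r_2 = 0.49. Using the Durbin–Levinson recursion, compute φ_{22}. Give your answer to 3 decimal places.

0.477

φ_{22} = (r_2 − r_1²) / (1 − r_1²)
r_1² = (-0.16)² = 0.0256
Numerator = 0.49 − 0.0256 = 0.4644; denominator = 1 − 0.0256 = 0.9744
φ_{22} = 0.4644 / 0.9744 = 0.477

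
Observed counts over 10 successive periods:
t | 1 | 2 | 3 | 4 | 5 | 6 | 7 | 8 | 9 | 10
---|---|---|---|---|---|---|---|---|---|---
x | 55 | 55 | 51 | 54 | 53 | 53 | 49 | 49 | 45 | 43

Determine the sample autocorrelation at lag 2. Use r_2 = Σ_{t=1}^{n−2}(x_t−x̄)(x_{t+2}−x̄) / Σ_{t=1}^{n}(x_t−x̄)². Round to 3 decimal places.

0.248

Mean x̄ = (55 + 55 + 51 + 54 + 53 + 53 + 49 + 49 + 45 + 43)/10 = 50.7000
Numerator Σ_{t=1}^{8}(x_t−x̄)(x_{t+2}−x̄) = 38.7200
Denominator Σ(x_t−x̄)² = 156.1000
r_2 = 38.7200 / 156.1000 = 0.248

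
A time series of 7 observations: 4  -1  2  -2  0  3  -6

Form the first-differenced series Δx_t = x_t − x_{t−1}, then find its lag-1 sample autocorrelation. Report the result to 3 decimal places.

-0.409

First differences Δx: -5, 3, -4, 2, 3, -9
Mean of differences = -1.6667
Numerator Σ(Δx_t−Δx̄)(Δx_{t+1}−Δx̄) = -52.1111
Denominator Σ(Δx_t−Δx̄)² = 127.3333
r_1(Δx) = -52.1111 / 127.3333 = -0.409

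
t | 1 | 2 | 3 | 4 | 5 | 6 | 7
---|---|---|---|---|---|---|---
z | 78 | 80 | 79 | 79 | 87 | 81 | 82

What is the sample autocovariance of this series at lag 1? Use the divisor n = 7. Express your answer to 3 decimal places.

Mean z̄ = (78 + 80 + 79 + 79 + 87 + 81 + 82)/7 = 80.8571
Σ_{t=1}^{6}(z_t−z̄)(z_{t+1}−z̄) = -2.8776
γ_1 = -2.8776 / 7 = -0.411

-0.411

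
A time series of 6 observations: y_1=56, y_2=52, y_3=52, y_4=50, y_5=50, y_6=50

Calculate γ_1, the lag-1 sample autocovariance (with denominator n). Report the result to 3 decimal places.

1.093

Mean ȳ = (56 + 52 + 52 + 50 + 50 + 50)/6 = 51.6667
Σ_{t=1}^{5}(y_t−ȳ)(y_{t+1}−ȳ) = 6.5556
γ_1 = 6.5556 / 6 = 1.093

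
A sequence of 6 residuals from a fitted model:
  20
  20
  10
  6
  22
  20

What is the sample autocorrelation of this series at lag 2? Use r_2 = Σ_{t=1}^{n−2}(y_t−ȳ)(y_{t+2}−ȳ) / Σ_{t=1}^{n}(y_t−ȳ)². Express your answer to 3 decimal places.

Mean ȳ = (20 + 20 + 10 + 6 + 22 + 20)/6 = 16.3333
Numerator Σ_{t=1}^{4}(y_t−ȳ)(y_{t+2}−ȳ) = -134.8889
Denominator Σ(y_t−ȳ)² = 219.3333
r_2 = -134.8889 / 219.3333 = -0.615

-0.615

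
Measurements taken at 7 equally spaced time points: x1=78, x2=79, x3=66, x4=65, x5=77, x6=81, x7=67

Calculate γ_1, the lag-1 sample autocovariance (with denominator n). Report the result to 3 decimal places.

-0.706

Mean x̄ = (78 + 79 + 66 + 65 + 77 + 81 + 67)/7 = 73.2857
Σ_{t=1}^{6}(x_t−x̄)(x_{t+1}−x̄) = -4.9388
γ_1 = -4.9388 / 7 = -0.706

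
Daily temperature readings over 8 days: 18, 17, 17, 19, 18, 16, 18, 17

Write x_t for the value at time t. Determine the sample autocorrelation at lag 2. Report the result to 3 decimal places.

Mean x̄ = (18 + 17 + 17 + 19 + 18 + 16 + 18 + 17)/8 = 17.5000
Deviations from mean: 0.5000, -0.5000, -0.5000, 1.5000, 0.5000, -1.5000, 0.5000, -0.5000
Σ(x_t−x̄)(x_{t+2}−x̄) = (-0.2500) + (-0.7500) + (-0.2500) + (-2.2500) + (0.2500) + (0.7500) = -2.5000
Denominator Σ(x_t−x̄)² = 6.0000
r_2 = -2.5000 / 6.0000 = -0.417

-0.417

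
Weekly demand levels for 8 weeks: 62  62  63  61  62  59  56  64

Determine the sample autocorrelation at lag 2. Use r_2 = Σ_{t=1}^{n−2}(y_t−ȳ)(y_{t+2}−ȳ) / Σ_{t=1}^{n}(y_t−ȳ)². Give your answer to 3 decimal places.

Mean ȳ = (62 + 62 + 63 + 61 + 62 + 59 + 56 + 64)/8 = 61.1250
Deviations from mean: 0.8750, 0.8750, 1.8750, -0.1250, 0.8750, -2.1250, -5.1250, 2.8750
Σ(y_t−ȳ)(y_{t+2}−ȳ) = (1.6406) + (-0.1094) + (1.6406) + (0.2656) + (-4.4844) + (-6.1094) = -7.1563
Denominator Σ(y_t−ȳ)² = 44.8750
r_2 = -7.1563 / 44.8750 = -0.159

-0.159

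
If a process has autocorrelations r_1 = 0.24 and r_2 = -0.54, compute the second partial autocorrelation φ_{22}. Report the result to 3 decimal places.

φ_{22} = (r_2 − r_1²) / (1 − r_1²)
r_1² = (0.24)² = 0.0576
Numerator = -0.54 − 0.0576 = -0.5976; denominator = 1 − 0.0576 = 0.9424
φ_{22} = -0.5976 / 0.9424 = -0.634

-0.634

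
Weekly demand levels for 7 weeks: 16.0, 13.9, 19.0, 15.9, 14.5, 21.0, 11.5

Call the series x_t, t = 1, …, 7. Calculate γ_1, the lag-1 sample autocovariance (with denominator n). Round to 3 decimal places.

-5.190

Mean x̄ = (16.0 + 13.9 + 19.0 + 15.9 + 14.5 + 21.0 + 11.5)/7 = 15.9714
Deviations: 0.0286, -2.0714, 3.0286, -0.0714, -1.4714, 5.0286, -4.4714
Σ_{t=1}^{6}(x_t−x̄)(x_{t+1}−x̄) = -36.3280
γ_1 = -36.3280 / 7 = -5.190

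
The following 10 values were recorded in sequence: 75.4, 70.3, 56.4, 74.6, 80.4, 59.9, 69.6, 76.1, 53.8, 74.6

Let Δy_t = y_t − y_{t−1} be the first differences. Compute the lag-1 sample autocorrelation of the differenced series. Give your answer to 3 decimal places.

-0.455

First differences Δy: -5.1, -13.9, 18.2, 5.8, -20.5, 9.7, 6.5, -22.3, 20.8
Mean of differences = -0.0889
Numerator Σ(Δy_t−Δȳ)(Δy_{t+1}−Δȳ) = -941.4946
Denominator Σ(Δy_t−Δȳ)² = 2070.5489
r_1(Δy) = -941.4946 / 2070.5489 = -0.455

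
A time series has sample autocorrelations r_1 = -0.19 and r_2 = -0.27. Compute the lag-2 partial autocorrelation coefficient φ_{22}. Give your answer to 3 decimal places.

-0.318

φ_{22} = (r_2 − r_1²) / (1 − r_1²)
r_1² = (-0.19)² = 0.0361
Numerator = -0.27 − 0.0361 = -0.3061; denominator = 1 − 0.0361 = 0.9639
φ_{22} = -0.3061 / 0.9639 = -0.318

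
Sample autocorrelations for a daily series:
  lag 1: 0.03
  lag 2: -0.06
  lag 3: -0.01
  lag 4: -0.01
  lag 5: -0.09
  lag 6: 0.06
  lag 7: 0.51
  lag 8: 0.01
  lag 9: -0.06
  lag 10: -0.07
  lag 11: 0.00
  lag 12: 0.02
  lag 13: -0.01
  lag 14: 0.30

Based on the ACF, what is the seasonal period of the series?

7

The largest autocorrelation is r_7 = 0.51, with a weaker echo at lag 14 (0.30); the remaining lags stay at or below 0.06.
The dominant spike at lag 7 indicates a seasonal period of 7.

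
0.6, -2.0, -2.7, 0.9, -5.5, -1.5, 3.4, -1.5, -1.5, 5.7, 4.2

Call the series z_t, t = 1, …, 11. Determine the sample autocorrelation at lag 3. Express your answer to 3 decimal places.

Mean z̄ = (0.6 − 2.0 − 2.7 + 0.9 − 5.5 − 1.5 + 3.4 − 1.5 − 1.5 + 5.7 + 4.2)/11 = 0.0091
Numerator Σ_{t=1}^{8}(z_t−z̄)(z_{t+3}−z̄) = 42.2679
Denominator Σ(z_t−z̄)² = 111.1491
r_3 = 42.2679 / 111.1491 = 0.380

0.380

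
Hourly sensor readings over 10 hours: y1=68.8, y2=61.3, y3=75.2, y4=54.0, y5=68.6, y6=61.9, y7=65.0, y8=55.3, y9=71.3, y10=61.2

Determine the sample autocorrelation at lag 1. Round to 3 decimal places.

-0.731

Mean ȳ = (68.8 + 61.3 + 75.2 + 54.0 + 68.6 + 61.9 + 65.0 + 55.3 + 71.3 + 61.2)/10 = 64.2600
Numerator Σ_{t=1}^{9}(y_t−ȳ)(y_{t+1}−ȳ) = -305.8336
Denominator Σ(y_t−ȳ)² = 418.4840
r_1 = -305.8336 / 418.4840 = -0.731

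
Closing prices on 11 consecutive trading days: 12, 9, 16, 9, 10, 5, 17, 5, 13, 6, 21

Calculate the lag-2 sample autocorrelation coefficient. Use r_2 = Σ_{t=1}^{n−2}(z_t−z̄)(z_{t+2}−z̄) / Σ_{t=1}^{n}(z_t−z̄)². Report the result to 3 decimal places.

Mean z̄ = (12 + 9 + 16 + 9 + 10 + 5 + 17 + 5 + 13 + 6 + 21)/11 = 11.1818
Numerator Σ_{t=1}^{9}(z_t−z̄)(z_{t+2}−z̄) = 108.2975
Denominator Σ(z_t−z̄)² = 271.6364
r_2 = 108.2975 / 271.6364 = 0.399

0.399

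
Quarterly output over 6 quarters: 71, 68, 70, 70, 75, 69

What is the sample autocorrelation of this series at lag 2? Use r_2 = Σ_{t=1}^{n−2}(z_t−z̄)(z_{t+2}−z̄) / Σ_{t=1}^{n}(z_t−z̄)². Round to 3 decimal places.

-0.017

Mean z̄ = (71 + 68 + 70 + 70 + 75 + 69)/6 = 70.5000
Deviations from mean: 0.5000, -2.5000, -0.5000, -0.5000, 4.5000, -1.5000
Σ(z_t−z̄)(z_{t+2}−z̄) = (-0.2500) + (1.2500) + (-2.2500) + (0.7500) = -0.5000
Denominator Σ(z_t−z̄)² = 29.5000
r_2 = -0.5000 / 29.5000 = -0.017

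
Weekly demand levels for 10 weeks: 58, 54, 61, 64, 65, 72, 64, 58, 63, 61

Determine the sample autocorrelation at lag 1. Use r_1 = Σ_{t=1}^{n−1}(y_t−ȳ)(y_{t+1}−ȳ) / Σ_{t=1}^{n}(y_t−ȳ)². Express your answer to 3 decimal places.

Mean ȳ = (58 + 54 + 61 + 64 + 65 + 72 + 64 + 58 + 63 + 61)/10 = 62.0000
Numerator Σ_{t=1}^{9}(y_t−ȳ)(y_{t+1}−ȳ) = 81.0000
Denominator Σ(y_t−ȳ)² = 216.0000
r_1 = 81.0000 / 216.0000 = 0.375

0.375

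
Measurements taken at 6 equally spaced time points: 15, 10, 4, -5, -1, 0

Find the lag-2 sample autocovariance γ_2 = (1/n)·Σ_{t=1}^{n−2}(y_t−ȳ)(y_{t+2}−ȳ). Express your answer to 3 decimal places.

Mean ȳ = (15 + 10 + 4 − 5 − 1 + 0)/6 = 3.8333
Σ_{t=1}^{4}(y_t−ȳ)(y_{t+2}−ȳ) = -19.5556
γ_2 = -19.5556 / 6 = -3.259

-3.259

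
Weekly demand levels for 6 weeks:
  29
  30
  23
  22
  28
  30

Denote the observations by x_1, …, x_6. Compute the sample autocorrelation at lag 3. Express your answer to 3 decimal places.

Mean x̄ = (29 + 30 + 23 + 22 + 28 + 30)/6 = 27.0000
Deviations from mean: 2.0000, 3.0000, -4.0000, -5.0000, 1.0000, 3.0000
Σ(x_t−x̄)(x_{t+3}−x̄) = (-10.0000) + (3.0000) + (-12.0000) = -19.0000
Denominator Σ(x_t−x̄)² = 64.0000
r_3 = -19.0000 / 64.0000 = -0.297

-0.297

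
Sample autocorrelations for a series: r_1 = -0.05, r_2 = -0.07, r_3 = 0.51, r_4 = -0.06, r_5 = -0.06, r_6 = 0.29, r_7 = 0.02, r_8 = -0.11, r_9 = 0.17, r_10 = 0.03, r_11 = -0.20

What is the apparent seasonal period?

3

The largest autocorrelation is r_3 = 0.51, with weaker echoes at lags 6 (0.29) and 9 (0.17); the remaining lags stay at or below 0.03.
The dominant spike at lag 3 indicates a seasonal period of 3.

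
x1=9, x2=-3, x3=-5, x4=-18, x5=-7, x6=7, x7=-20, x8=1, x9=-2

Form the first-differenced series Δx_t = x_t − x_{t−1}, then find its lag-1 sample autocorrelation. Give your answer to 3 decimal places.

First differences Δx: -12, -2, -13, 11, 14, -27, 21, -3
Mean of differences = -1.3750
Numerator Σ(Δx_t−Δx̄)(Δx_{t+1}−Δx̄) = -943.3906
Denominator Σ(Δx_t−Δx̄)² = 1797.8750
r_1(Δx) = -943.3906 / 1797.8750 = -0.525

-0.525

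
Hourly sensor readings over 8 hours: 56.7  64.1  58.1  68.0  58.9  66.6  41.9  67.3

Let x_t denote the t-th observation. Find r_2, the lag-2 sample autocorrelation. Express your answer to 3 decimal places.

0.307

Mean x̄ = (56.7 + 64.1 + 58.1 + 68.0 + 58.9 + 66.6 + 41.9 + 67.3)/8 = 60.2000
Deviations from mean: -3.5000, 3.9000, -2.1000, 7.8000, -1.3000, 6.4000, -18.3000, 7.1000
Numerator Σ_{t=1}^{6}(x_t−x̄)(x_{t+2}−x̄) = 159.6500
Denominator Σ(x_t−x̄)² = 520.6600
r_2 = 159.6500 / 520.6600 = 0.307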